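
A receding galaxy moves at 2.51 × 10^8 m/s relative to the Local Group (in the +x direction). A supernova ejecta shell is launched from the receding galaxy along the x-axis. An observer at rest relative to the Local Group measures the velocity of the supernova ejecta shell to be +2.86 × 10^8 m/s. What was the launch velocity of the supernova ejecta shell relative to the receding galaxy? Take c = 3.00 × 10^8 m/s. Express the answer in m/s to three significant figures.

v = 0.837c, u = 0.953c.
Invert the composition law: u' = (u − v)/(1 − uv/c²).
u' = (0.953 − 0.837) / (1 − (0.953)(0.837)) = 0.1167/0.2024 = 0.5765.
u' = 0.5765 × 3.00 × 10^8 m/s.

+1.73 × 10^8 m/s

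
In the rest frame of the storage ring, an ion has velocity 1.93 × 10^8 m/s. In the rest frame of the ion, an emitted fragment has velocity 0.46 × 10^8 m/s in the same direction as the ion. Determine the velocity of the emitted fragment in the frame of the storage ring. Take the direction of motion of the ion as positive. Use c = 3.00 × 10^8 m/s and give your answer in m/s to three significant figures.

2.18 × 10^8 m/s

In units of c (dividing by 3.00 × 10^8 m/s): v = 0.643, u' = 0.153.
u = (u' + v)/(1 + u'v/c²):
u = (0.153 + 0.643) / (1 + 0.153·0.643) = 0.7967/1.0986 = 0.7251
Converting back: u = 0.7251 × 3.00 × 10^8 m/s.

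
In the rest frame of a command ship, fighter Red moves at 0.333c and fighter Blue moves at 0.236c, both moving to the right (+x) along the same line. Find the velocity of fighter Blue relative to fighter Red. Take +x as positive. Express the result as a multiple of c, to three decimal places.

-0.105c

β_A = 0.333, β_B = 0.236.
Transform to A's frame with the inverse velocity-addition law: u' = (u − v)/(1 − uv/c²), taking u = β_B and v = β_A.
u' = (0.236 − 0.333) / (1 − (0.333)(0.236)) = -0.0970/0.9214 = -0.1053.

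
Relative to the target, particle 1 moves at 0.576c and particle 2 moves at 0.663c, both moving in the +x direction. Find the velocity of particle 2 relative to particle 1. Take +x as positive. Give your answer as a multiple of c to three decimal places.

+0.141c

β_A = 0.576, β_B = 0.663.
Transform to A's frame with the inverse velocity-addition law: u' = (u − v)/(1 − uv/c²), taking u = β_B and v = β_A.
u' = (0.663 − 0.576) / (1 − (0.576)(0.663)) = 0.0870/0.6181 = 0.1408.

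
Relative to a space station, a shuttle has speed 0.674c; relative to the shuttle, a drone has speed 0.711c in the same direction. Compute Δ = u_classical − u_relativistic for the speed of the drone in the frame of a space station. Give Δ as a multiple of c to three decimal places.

Galilean: u_cl = 0.711 + 0.674 = 1.3850.
Relativistic: u_rel = (0.711 + 0.674) / (1 + 0.711·0.674) = 1.3850/1.4792 = 0.9363.
Δ = 1.3850 − 0.9363 = 0.4487.
(The classical prediction exceeds c; the relativistic result does not.)

Δ = 0.449c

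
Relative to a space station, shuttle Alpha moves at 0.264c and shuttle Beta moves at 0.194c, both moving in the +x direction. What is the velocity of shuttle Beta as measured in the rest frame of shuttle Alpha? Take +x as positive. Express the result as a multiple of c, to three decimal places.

-0.074c

β_A = 0.264, β_B = 0.194.
Transform to A's frame with the inverse velocity-addition law: u' = (u − v)/(1 − uv/c²), taking u = β_B and v = β_A.
u' = (0.194 − 0.264) / (1 − (0.264)(0.194)) = -0.0700/0.9488 = -0.0738.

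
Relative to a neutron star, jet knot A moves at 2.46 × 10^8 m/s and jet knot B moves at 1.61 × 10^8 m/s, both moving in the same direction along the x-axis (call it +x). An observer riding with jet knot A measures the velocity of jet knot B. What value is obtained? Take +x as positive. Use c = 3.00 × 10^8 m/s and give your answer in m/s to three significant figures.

β_A = 0.820, β_B = 0.537 (dividing each by c = 3.00 × 10^8 m/s).
Transform to A's frame with the inverse velocity-addition law: u' = (u − v)/(1 − uv/c²), taking u = β_B and v = β_A.
u' = (0.537 − 0.820) / (1 − (0.820)(0.537)) = -0.2833/0.5599 = -0.5060.
u' = -0.5060 × 3.00 × 10^8 m/s.

-1.52 × 10^8 m/s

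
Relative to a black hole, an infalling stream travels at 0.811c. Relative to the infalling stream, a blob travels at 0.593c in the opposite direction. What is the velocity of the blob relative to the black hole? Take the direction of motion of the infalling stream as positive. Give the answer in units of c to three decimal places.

+0.420c

With v = 0.811 and u' = -0.593 (in units of c),
u = (u' + v)/(1 + u'v/c²):
u = (-0.593 + 0.811) / (1 + (-0.593)·0.811) = 0.2180/0.5191 = 0.4200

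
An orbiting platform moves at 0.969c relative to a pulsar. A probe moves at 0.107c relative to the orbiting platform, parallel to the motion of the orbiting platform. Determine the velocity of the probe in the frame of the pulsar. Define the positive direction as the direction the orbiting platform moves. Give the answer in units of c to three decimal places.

With v = 0.969 and u' = 0.107 (in units of c),
u = (u' + v)/(1 + u'v/c²):
u = (0.107 + 0.969) / (1 + 0.107·0.969) = 1.0760/1.1037 = 0.9749
(Galilean addition would give +1.076c, exceeding c.)

0.975c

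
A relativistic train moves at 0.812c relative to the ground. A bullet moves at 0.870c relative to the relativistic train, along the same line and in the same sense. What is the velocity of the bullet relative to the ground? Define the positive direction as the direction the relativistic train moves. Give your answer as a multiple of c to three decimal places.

With v = 0.812 and u' = 0.870 (in units of c),
u = (u' + v)/(1 + u'v/c²):
u = (0.870 + 0.812) / (1 + 0.870·0.812) = 1.6820/1.7064 = 0.9857
(Galilean addition would give +1.682c, exceeding c.)

0.986c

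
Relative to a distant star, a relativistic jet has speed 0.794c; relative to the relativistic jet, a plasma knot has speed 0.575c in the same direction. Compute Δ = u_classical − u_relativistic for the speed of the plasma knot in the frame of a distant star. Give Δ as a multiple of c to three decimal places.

Galilean: u_cl = 0.575 + 0.794 = 1.3690.
Relativistic: u_rel = (0.575 + 0.794) / (1 + 0.575·0.794) = 1.3690/1.4566 = 0.9399.
Δ = 1.3690 − 0.9399 = 0.4291.
(The classical prediction exceeds c; the relativistic result does not.)

Δ = 0.429c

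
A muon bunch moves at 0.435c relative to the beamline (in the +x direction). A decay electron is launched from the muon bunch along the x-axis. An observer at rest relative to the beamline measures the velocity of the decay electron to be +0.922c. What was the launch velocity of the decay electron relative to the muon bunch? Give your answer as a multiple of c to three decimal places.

+0.813c

Invert the composition law: u' = (u − v)/(1 − uv/c²).
u' = (0.922 − 0.435) / (1 − (0.922)(0.435)) = 0.4870/0.5989 = 0.8131.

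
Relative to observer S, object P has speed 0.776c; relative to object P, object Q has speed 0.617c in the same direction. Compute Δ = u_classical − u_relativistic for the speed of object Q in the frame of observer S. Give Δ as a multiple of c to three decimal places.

Δ = 0.451c

Galilean: u_cl = 0.617 + 0.776 = 1.3930.
Relativistic: u_rel = (0.617 + 0.776) / (1 + 0.617·0.776) = 1.3930/1.4788 = 0.9420.
Δ = 1.3930 − 0.9420 = 0.4510.
(The classical prediction exceeds c; the relativistic result does not.)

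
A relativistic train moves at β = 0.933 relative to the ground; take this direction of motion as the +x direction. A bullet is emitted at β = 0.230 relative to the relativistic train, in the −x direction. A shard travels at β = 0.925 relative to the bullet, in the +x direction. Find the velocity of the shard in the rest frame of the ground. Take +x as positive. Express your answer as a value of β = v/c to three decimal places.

β = +0.996

Apply u = (u' + v)/(1 + u'v/c²) successively, working outward toward the ground.
Start: velocity of the relativistic train relative to the ground = 0.9330c.
Compose with the bullet (u' = -0.230 in the relativistic train frame): u_1 = (-0.230 + 0.933) / (1 + (-0.230)·0.933) = 0.7030/0.7854 = 0.8951.
Compose with the shard (u' = 0.925 in the bullet frame): u_2 = (0.925 + 0.895) / (1 + 0.925·0.895) = 1.8201/1.8279 = 0.9957.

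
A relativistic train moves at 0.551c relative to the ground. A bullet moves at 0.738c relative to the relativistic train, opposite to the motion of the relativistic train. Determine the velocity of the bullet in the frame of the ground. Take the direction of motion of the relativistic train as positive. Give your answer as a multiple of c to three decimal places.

With v = 0.551 and u' = -0.738 (in units of c),
u = (u' + v)/(1 + u'v/c²):
u = (-0.738 + 0.551) / (1 + (-0.738)·0.551) = -0.1870/0.5934 = -0.3152
(Galilean addition would give -0.187c.)

-0.315c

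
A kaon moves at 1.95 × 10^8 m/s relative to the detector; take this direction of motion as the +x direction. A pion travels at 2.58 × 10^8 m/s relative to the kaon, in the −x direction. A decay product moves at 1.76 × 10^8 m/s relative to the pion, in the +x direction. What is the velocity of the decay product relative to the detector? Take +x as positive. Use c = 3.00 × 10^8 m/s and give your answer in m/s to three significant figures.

+4.60 × 10^7 m/s

Apply u = (u' + v)/(1 + u'v/c²) successively, working outward toward the detector.
(Dividing each given speed by c = 3.00 × 10^8 m/s to work in units of c.)
Start: velocity of the kaon relative to the detector = 0.6500c.
Compose with the pion (u' = -0.860 in the kaon frame): u_1 = (-0.860 + 0.650) / (1 + (-0.860)·0.650) = -0.2100/0.4410 = -0.4762.
Compose with the decay product (u' = 0.587 in the pion frame): u_2 = (0.587 + (-0.476)) / (1 + 0.587·(-0.476)) = 0.1105/0.7206 = 0.1533.
So u = 0.1533 × 3.00 × 10^8 m/s.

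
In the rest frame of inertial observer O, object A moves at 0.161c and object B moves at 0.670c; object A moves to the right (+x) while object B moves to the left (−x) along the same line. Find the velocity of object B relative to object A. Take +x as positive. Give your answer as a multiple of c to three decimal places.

β_A = 0.161, β_B = -0.670.
Transform to A's frame with the inverse velocity-addition law: u' = (u − v)/(1 − uv/c²), taking u = β_B and v = β_A.
u' = (-0.670 − 0.161) / (1 − (0.161)(-0.670)) = -0.8310/1.1079 = -0.7501.

-0.750c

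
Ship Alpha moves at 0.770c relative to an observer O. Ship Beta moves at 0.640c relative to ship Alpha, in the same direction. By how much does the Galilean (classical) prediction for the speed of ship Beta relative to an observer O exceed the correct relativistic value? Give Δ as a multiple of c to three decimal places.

Δ = 0.465c

Galilean: u_cl = 0.640 + 0.770 = 1.4100.
Relativistic: u_rel = (0.640 + 0.770) / (1 + 0.640·0.770) = 1.4100/1.4928 = 0.9445.
Δ = 1.4100 − 0.9445 = 0.4655.
(The classical prediction exceeds c; the relativistic result does not.)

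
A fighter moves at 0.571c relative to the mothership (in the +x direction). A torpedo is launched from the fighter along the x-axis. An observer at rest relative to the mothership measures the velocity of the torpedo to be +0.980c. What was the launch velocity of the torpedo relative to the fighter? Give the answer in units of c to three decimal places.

+0.929c

Invert the composition law: u' = (u − v)/(1 − uv/c²).
u' = (0.980 − 0.571) / (1 − (0.980)(0.571)) = 0.4090/0.4404 = 0.9287.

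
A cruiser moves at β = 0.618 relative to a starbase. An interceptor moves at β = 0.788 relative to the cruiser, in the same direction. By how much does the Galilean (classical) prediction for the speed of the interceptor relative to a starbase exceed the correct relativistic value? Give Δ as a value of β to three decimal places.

Δ = 0.460

Galilean: u_cl = 0.788 + 0.618 = 1.4060.
Relativistic: u_rel = (0.788 + 0.618) / (1 + 0.788·0.618) = 1.4060/1.4870 = 0.9455.
Δ = 1.4060 − 0.9455 = 0.4605.
(The classical prediction exceeds c; the relativistic result does not.)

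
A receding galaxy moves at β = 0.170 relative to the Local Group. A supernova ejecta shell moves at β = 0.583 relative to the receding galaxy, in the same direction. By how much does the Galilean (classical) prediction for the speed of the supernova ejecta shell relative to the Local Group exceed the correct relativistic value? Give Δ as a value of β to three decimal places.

Δ = 0.068

Galilean: u_cl = 0.583 + 0.170 = 0.7530.
Relativistic: u_rel = (0.583 + 0.170) / (1 + 0.583·0.170) = 0.7530/1.0991 = 0.6851.
Δ = 0.7530 − 0.6851 = 0.0679.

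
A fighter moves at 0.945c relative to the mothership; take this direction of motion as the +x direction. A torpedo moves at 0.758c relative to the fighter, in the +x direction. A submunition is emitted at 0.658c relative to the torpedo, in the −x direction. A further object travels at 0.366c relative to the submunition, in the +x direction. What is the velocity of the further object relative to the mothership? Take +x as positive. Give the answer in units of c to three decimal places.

+0.983c

Apply u = (u' + v)/(1 + u'v/c²) successively, working outward toward the mothership.
Start: velocity of the fighter relative to the mothership = 0.9450c.
Compose with the torpedo (u' = 0.758 in the fighter frame): u_1 = (0.758 + 0.945) / (1 + 0.758·0.945) = 1.7030/1.7163 = 0.9922.
Compose with the submunition (u' = -0.658 in the torpedo frame): u_2 = (-0.658 + 0.992) / (1 + (-0.658)·0.992) = 0.3342/0.3471 = 0.9630.
Compose with the further object (u' = 0.366 in the submunition frame): u_3 = (0.366 + 0.963) / (1 + 0.366·0.963) = 1.3290/1.3524 = 0.9826.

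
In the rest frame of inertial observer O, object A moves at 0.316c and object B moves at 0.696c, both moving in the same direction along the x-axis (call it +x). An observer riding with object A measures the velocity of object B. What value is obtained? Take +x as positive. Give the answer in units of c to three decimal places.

β_A = 0.316, β_B = 0.696.
Transform to A's frame with the inverse velocity-addition law: u' = (u − v)/(1 − uv/c²), taking u = β_B and v = β_A.
u' = (0.696 − 0.316) / (1 − (0.316)(0.696)) = 0.3800/0.7801 = 0.4871.

+0.487c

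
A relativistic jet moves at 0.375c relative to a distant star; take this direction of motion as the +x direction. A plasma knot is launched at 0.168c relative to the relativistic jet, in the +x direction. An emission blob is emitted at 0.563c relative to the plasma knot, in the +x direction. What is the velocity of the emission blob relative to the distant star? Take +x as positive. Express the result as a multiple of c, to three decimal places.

Apply u = (u' + v)/(1 + u'v/c²) successively, working outward toward the distant star.
Start: velocity of the relativistic jet relative to the distant star = 0.3750c.
Compose with the plasma knot (u' = 0.168 in the relativistic jet frame): u_1 = (0.168 + 0.375) / (1 + 0.168·0.375) = 0.5430/1.0630 = 0.5108.
Compose with the emission blob (u' = 0.563 in the plasma knot frame): u_2 = (0.563 + 0.511) / (1 + 0.563·0.511) = 1.0738/1.2876 = 0.8340.

0.834c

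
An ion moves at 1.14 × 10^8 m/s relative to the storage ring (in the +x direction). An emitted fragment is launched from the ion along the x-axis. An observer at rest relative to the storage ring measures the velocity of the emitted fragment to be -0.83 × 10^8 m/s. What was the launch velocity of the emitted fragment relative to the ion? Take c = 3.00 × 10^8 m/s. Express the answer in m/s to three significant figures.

v = 0.380c, u = -0.277c.
Invert the composition law: u' = (u − v)/(1 − uv/c²).
u' = (-0.277 − 0.380) / (1 − (-0.277)(0.380)) = -0.6567/1.1051 = -0.5942.
u' = -0.5942 × 3.00 × 10^8 m/s.

-1.78 × 10^8 m/s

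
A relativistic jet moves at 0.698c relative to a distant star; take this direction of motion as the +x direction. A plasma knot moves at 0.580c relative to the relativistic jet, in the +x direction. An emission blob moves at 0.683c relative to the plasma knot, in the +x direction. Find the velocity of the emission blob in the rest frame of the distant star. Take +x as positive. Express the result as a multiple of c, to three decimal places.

Apply u = (u' + v)/(1 + u'v/c²) successively, working outward toward the distant star.
Start: velocity of the relativistic jet relative to the distant star = 0.6980c.
Compose with the plasma knot (u' = 0.580 in the relativistic jet frame): u_1 = (0.580 + 0.698) / (1 + 0.580·0.698) = 1.2780/1.4048 = 0.9097.
Compose with the emission blob (u' = 0.683 in the plasma knot frame): u_2 = (0.683 + 0.910) / (1 + 0.683·0.910) = 1.5927/1.6213 = 0.9823.

0.982c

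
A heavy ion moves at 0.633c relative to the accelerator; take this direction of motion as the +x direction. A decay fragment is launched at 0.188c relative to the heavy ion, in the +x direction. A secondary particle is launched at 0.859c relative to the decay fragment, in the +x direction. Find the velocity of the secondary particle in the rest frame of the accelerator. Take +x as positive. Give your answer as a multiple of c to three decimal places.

0.977c

Apply u = (u' + v)/(1 + u'v/c²) successively, working outward toward the accelerator.
Start: velocity of the heavy ion relative to the accelerator = 0.6330c.
Compose with the decay fragment (u' = 0.188 in the heavy ion frame): u_1 = (0.188 + 0.633) / (1 + 0.188·0.633) = 0.8210/1.1190 = 0.7337.
Compose with the secondary particle (u' = 0.859 in the decay fragment frame): u_2 = (0.859 + 0.734) / (1 + 0.859·0.734) = 1.5927/1.6302 = 0.9770.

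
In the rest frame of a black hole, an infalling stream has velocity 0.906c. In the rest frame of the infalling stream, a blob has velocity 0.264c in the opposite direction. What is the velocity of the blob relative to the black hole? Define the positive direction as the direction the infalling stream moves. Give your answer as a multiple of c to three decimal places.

With v = 0.906 and u' = -0.264 (in units of c),
u = (u' + v)/(1 + u'v/c²):
u = (-0.264 + 0.906) / (1 + (-0.264)·0.906) = 0.6420/0.7608 = 0.8438
(Galilean addition would give +0.642c.)

+0.844c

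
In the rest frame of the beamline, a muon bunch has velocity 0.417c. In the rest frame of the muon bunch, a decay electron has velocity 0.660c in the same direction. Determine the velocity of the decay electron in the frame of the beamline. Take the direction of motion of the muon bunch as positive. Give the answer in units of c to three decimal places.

0.845c

With v = 0.417 and u' = 0.660 (in units of c),
u = (u' + v)/(1 + u'v/c²):
u = (0.660 + 0.417) / (1 + 0.660·0.417) = 1.0770/1.2752 = 0.8446
(Galilean addition would give +1.077c, exceeding c.)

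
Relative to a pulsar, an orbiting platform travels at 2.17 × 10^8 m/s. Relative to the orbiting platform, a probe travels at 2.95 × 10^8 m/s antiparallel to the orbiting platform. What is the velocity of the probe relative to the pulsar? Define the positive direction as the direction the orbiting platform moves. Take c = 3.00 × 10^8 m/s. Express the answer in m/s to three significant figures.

-2.70 × 10^8 m/s

In units of c (dividing by 3.00 × 10^8 m/s): v = 0.723, u' = -0.983.
u = (u' + v)/(1 + u'v/c²):
u = (-0.983 + 0.723) / (1 + (-0.983)·0.723) = -0.2600/0.2887 = -0.9005
Converting back: u = -0.9005 × 3.00 × 10^8 m/s.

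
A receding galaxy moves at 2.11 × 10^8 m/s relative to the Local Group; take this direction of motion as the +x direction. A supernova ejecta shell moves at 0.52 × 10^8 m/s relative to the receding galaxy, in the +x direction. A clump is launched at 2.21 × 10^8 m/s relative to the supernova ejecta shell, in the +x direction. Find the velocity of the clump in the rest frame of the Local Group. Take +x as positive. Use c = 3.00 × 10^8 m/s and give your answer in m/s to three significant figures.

2.89 × 10^8 m/s

Apply u = (u' + v)/(1 + u'v/c²) successively, working outward toward the Local Group.
(Dividing each given speed by c = 3.00 × 10^8 m/s to work in units of c.)
Start: velocity of the receding galaxy relative to the Local Group = 0.7033c.
Compose with the supernova ejecta shell (u' = 0.173 in the receding galaxy frame): u_1 = (0.173 + 0.703) / (1 + 0.173·0.703) = 0.8767/1.1219 = 0.7814.
Compose with the clump (u' = 0.737 in the supernova ejecta shell frame): u_2 = (0.737 + 0.781) / (1 + 0.737·0.781) = 1.5181/1.5756 = 0.9635.
So u = 0.9635 × 3.00 × 10^8 m/s.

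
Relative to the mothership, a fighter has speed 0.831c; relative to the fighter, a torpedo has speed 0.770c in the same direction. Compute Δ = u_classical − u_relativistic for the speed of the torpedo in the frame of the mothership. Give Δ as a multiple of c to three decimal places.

Galilean: u_cl = 0.770 + 0.831 = 1.6010.
Relativistic: u_rel = (0.770 + 0.831) / (1 + 0.770·0.831) = 1.6010/1.6399 = 0.9763.
Δ = 1.6010 − 0.9763 = 0.6247.
(The classical prediction exceeds c; the relativistic result does not.)

Δ = 0.625c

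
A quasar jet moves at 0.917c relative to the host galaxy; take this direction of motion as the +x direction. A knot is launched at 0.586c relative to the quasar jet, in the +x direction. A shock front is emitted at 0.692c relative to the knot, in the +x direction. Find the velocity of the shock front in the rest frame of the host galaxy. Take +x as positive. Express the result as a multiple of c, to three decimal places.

0.996c

Apply u = (u' + v)/(1 + u'v/c²) successively, working outward toward the host galaxy.
Start: velocity of the quasar jet relative to the host galaxy = 0.9170c.
Compose with the knot (u' = 0.586 in the quasar jet frame): u_1 = (0.586 + 0.917) / (1 + 0.586·0.917) = 1.5030/1.5374 = 0.9776.
Compose with the shock front (u' = 0.692 in the knot frame): u_2 = (0.692 + 0.978) / (1 + 0.692·0.978) = 1.6696/1.6765 = 0.9959.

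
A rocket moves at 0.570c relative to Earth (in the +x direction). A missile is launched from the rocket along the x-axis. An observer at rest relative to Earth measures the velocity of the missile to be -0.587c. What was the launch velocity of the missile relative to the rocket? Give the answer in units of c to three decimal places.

-0.867c

Invert the composition law: u' = (u − v)/(1 − uv/c²).
u' = (-0.587 − 0.570) / (1 − (-0.587)(0.570)) = -1.1570/1.3346 = -0.8669.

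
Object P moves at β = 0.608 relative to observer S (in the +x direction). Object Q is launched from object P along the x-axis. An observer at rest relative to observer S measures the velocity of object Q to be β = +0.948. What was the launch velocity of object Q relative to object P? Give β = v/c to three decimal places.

β = +0.803

Invert the composition law: u' = (u − v)/(1 − uv/c²).
u' = (0.948 − 0.608) / (1 − (0.948)(0.608)) = 0.3400/0.4236 = 0.8026.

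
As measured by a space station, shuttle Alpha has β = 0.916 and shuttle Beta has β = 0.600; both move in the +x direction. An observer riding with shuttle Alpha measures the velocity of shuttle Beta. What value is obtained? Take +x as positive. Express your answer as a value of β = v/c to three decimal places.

β_A = 0.916, β_B = 0.600.
Transform to A's frame with the inverse velocity-addition law: u' = (u − v)/(1 − uv/c²), taking u = β_B and v = β_A.
u' = (0.600 − 0.916) / (1 − (0.916)(0.600)) = -0.3160/0.4504 = -0.7016.

β = -0.702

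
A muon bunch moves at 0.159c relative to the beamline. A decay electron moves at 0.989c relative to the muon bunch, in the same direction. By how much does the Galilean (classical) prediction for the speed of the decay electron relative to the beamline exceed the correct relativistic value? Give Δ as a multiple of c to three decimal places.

Δ = 0.156c

Galilean: u_cl = 0.989 + 0.159 = 1.1480.
Relativistic: u_rel = (0.989 + 0.159) / (1 + 0.989·0.159) = 1.1480/1.1573 = 0.9920.
Δ = 1.1480 − 0.9920 = 0.1560.
(The classical prediction exceeds c; the relativistic result does not.)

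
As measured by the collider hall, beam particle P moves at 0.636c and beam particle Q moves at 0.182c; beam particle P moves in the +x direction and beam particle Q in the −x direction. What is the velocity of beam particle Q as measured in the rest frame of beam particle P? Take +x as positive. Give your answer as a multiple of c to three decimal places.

-0.733c

β_A = 0.636, β_B = -0.182.
Transform to A's frame with the inverse velocity-addition law: u' = (u − v)/(1 − uv/c²), taking u = β_B and v = β_A.
u' = (-0.182 − 0.636) / (1 − (0.636)(-0.182)) = -0.8180/1.1158 = -0.7331.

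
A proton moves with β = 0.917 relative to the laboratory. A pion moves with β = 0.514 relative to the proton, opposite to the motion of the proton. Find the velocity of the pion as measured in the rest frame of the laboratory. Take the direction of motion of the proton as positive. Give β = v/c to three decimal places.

With v = 0.917 and u' = -0.514 (in units of c),
u = (u' + v)/(1 + u'v/c²):
u = (-0.514 + 0.917) / (1 + (-0.514)·0.917) = 0.4030/0.5287 = 0.7623

β = +0.762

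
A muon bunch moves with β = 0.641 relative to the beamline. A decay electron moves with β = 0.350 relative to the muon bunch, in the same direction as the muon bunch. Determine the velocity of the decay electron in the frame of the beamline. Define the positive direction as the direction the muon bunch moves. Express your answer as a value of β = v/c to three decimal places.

With v = 0.641 and u' = 0.350 (in units of c),
u = (u' + v)/(1 + u'v/c²):
u = (0.350 + 0.641) / (1 + 0.350·0.641) = 0.9910/1.2244 = 0.8094

β = 0.809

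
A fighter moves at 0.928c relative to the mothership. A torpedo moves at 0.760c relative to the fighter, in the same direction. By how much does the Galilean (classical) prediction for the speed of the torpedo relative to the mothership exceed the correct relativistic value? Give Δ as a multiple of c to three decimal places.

Galilean: u_cl = 0.760 + 0.928 = 1.6880.
Relativistic: u_rel = (0.760 + 0.928) / (1 + 0.760·0.928) = 1.6880/1.7053 = 0.9899.
Δ = 1.6880 − 0.9899 = 0.6981.
(The classical prediction exceeds c; the relativistic result does not.)

Δ = 0.698c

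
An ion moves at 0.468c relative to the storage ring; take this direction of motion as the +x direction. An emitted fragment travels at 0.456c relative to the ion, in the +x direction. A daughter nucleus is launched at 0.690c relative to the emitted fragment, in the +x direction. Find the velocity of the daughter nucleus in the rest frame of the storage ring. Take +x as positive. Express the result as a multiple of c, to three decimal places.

0.952c

Apply u = (u' + v)/(1 + u'v/c²) successively, working outward toward the storage ring.
Start: velocity of the ion relative to the storage ring = 0.4680c.
Compose with the emitted fragment (u' = 0.456 in the ion frame): u_1 = (0.456 + 0.468) / (1 + 0.456·0.468) = 0.9240/1.2134 = 0.7615.
Compose with the daughter nucleus (u' = 0.690 in the emitted fragment frame): u_2 = (0.690 + 0.761) / (1 + 0.690·0.761) = 1.4515/1.5254 = 0.9515.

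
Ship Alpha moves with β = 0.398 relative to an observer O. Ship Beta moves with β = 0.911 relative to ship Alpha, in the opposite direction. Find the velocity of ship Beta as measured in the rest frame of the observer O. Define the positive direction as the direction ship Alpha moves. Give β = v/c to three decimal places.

With v = 0.398 and u' = -0.911 (in units of c),
u = (u' + v)/(1 + u'v/c²):
u = (-0.911 + 0.398) / (1 + (-0.911)·0.398) = -0.5130/0.6374 = -0.8048
(Galilean addition would give -0.513c.)

β = -0.805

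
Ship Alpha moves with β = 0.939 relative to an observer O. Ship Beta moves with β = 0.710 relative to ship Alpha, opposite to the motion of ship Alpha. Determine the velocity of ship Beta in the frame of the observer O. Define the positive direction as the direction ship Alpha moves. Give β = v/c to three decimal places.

With v = 0.939 and u' = -0.710 (in units of c),
u = (u' + v)/(1 + u'v/c²):
u = (-0.710 + 0.939) / (1 + (-0.710)·0.939) = 0.2290/0.3333 = 0.6870
(Galilean addition would give +0.229c.)

β = +0.687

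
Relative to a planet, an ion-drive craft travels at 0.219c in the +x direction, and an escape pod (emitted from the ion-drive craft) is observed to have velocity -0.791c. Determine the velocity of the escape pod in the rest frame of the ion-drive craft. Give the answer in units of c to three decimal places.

-0.861c

Invert the composition law: u' = (u − v)/(1 − uv/c²).
u' = (-0.791 − 0.219) / (1 − (-0.791)(0.219)) = -1.0100/1.1732 = -0.8609.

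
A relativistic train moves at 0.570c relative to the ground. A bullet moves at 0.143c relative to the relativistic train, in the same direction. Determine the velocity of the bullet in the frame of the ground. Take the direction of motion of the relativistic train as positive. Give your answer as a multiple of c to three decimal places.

With v = 0.570 and u' = 0.143 (in units of c),
u = (u' + v)/(1 + u'v/c²):
u = (0.143 + 0.570) / (1 + 0.143·0.570) = 0.7130/1.0815 = 0.6593
(Galilean addition would give +0.713c.)

0.659c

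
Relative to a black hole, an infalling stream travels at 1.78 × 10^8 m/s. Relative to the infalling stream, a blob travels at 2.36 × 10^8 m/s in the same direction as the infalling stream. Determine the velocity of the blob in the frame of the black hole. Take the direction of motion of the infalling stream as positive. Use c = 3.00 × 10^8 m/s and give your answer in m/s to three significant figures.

In units of c (dividing by 3.00 × 10^8 m/s): v = 0.593, u' = 0.787.
u = (u' + v)/(1 + u'v/c²):
u = (0.787 + 0.593) / (1 + 0.787·0.593) = 1.3800/1.4668 = 0.9409
Converting back: u = 0.9409 × 3.00 × 10^8 m/s.

2.82 × 10^8 m/s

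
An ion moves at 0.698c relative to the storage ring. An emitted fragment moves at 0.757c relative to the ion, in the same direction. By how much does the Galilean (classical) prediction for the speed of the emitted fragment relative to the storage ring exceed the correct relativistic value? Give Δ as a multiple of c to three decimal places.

Galilean: u_cl = 0.757 + 0.698 = 1.4550.
Relativistic: u_rel = (0.757 + 0.698) / (1 + 0.757·0.698) = 1.4550/1.5284 = 0.9520.
Δ = 1.4550 − 0.9520 = 0.5030.
(The classical prediction exceeds c; the relativistic result does not.)

Δ = 0.503c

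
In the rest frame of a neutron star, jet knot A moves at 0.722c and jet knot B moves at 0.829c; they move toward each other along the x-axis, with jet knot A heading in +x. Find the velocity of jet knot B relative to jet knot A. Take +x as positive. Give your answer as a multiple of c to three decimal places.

β_A = 0.722, β_B = -0.829.
Transform to A's frame with the inverse velocity-addition law: u' = (u − v)/(1 − uv/c²), taking u = β_B and v = β_A.
u' = (-0.829 − 0.722) / (1 − (0.722)(-0.829)) = -1.5510/1.5985 = -0.9703.

-0.970c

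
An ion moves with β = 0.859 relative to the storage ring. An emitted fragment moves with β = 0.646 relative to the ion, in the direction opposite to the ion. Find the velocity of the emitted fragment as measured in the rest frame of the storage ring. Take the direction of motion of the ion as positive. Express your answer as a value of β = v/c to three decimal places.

With v = 0.859 and u' = -0.646 (in units of c),
u = (u' + v)/(1 + u'v/c²):
u = (-0.646 + 0.859) / (1 + (-0.646)·0.859) = 0.2130/0.4451 = 0.4786
(Galilean addition would give +0.213c.)

β = +0.479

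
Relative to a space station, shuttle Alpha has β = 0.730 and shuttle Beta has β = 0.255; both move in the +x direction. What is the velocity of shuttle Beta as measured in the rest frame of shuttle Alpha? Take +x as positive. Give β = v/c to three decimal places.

β = -0.584

β_A = 0.730, β_B = 0.255.
Transform to A's frame with the inverse velocity-addition law: u' = (u − v)/(1 − uv/c²), taking u = β_B and v = β_A.
u' = (0.255 − 0.730) / (1 − (0.730)(0.255)) = -0.4750/0.8138 = -0.5836.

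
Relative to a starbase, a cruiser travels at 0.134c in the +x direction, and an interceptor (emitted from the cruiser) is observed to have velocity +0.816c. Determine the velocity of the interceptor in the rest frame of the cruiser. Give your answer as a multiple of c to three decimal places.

+0.766c

Invert the composition law: u' = (u − v)/(1 − uv/c²).
u' = (0.816 − 0.134) / (1 − (0.816)(0.134)) = 0.6820/0.8907 = 0.7657.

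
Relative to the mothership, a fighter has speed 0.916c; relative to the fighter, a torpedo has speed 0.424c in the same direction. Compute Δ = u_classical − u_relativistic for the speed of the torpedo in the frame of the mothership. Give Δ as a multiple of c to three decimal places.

Δ = 0.375c

Galilean: u_cl = 0.424 + 0.916 = 1.3400.
Relativistic: u_rel = (0.424 + 0.916) / (1 + 0.424·0.916) = 1.3400/1.3884 = 0.9652.
Δ = 1.3400 − 0.9652 = 0.3748.
(The classical prediction exceeds c; the relativistic result does not.)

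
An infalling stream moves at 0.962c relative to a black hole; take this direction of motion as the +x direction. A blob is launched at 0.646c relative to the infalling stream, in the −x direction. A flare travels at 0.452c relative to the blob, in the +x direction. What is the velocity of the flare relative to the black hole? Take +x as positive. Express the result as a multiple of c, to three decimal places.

+0.934c

Apply u = (u' + v)/(1 + u'v/c²) successively, working outward toward the black hole.
Start: velocity of the infalling stream relative to the black hole = 0.9620c.
Compose with the blob (u' = -0.646 in the infalling stream frame): u_1 = (-0.646 + 0.962) / (1 + (-0.646)·0.962) = 0.3160/0.3785 = 0.8348.
Compose with the flare (u' = 0.452 in the blob frame): u_2 = (0.452 + 0.835) / (1 + 0.452·0.835) = 1.2868/1.3773 = 0.9343.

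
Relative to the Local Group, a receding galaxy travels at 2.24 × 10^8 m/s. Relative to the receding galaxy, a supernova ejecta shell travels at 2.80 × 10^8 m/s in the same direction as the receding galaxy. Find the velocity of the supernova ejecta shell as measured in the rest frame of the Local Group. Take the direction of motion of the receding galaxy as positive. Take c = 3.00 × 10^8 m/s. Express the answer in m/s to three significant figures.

2.97 × 10^8 m/s

In units of c (dividing by 3.00 × 10^8 m/s): v = 0.747, u' = 0.933.
u = (u' + v)/(1 + u'v/c²):
u = (0.933 + 0.747) / (1 + 0.933·0.747) = 1.6800/1.6969 = 0.9900
Converting back: u = 0.9900 × 3.00 × 10^8 m/s.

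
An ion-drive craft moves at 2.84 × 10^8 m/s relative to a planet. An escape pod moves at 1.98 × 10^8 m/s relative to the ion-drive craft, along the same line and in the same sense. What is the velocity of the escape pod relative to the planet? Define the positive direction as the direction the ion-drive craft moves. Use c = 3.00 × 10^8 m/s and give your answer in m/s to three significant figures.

In units of c (dividing by 3.00 × 10^8 m/s): v = 0.947, u' = 0.660.
u = (u' + v)/(1 + u'v/c²):
u = (0.660 + 0.947) / (1 + 0.660·0.947) = 1.6067/1.6248 = 0.9888
Converting back: u = 0.9888 × 3.00 × 10^8 m/s.

2.97 × 10^8 m/s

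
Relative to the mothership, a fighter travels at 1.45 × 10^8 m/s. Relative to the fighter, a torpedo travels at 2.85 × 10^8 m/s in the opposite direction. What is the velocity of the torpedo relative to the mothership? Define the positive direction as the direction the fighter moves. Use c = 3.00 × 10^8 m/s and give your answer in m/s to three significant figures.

In units of c (dividing by 3.00 × 10^8 m/s): v = 0.483, u' = -0.950.
u = (u' + v)/(1 + u'v/c²):
u = (-0.950 + 0.483) / (1 + (-0.950)·0.483) = -0.4667/0.5408 = -0.8629
Converting back: u = -0.8629 × 3.00 × 10^8 m/s.

-2.59 × 10^8 m/s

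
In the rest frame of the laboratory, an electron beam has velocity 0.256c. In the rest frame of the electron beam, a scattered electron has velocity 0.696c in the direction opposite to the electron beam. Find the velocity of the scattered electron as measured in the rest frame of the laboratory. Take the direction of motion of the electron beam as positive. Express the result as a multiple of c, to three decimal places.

-0.535c

With v = 0.256 and u' = -0.696 (in units of c),
u = (u' + v)/(1 + u'v/c²):
u = (-0.696 + 0.256) / (1 + (-0.696)·0.256) = -0.4400/0.8218 = -0.5354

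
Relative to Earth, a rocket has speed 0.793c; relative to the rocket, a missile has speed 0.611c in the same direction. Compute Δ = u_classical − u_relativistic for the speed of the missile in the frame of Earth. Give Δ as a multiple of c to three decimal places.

Δ = 0.458c

Galilean: u_cl = 0.611 + 0.793 = 1.4040.
Relativistic: u_rel = (0.611 + 0.793) / (1 + 0.611·0.793) = 1.4040/1.4845 = 0.9458.
Δ = 1.4040 − 0.9458 = 0.4582.
(The classical prediction exceeds c; the relativistic result does not.)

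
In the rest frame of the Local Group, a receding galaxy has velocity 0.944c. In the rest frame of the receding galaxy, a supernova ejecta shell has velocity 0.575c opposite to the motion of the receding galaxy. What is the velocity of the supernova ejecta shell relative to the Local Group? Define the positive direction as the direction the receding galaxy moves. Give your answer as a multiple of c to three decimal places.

With v = 0.944 and u' = -0.575 (in units of c),
u = (u' + v)/(1 + u'v/c²):
u = (-0.575 + 0.944) / (1 + (-0.575)·0.944) = 0.3690/0.4572 = 0.8071

+0.807c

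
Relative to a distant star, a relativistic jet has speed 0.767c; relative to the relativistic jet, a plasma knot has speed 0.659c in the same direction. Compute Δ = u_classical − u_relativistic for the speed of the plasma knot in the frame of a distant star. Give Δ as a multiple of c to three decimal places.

Δ = 0.479c

Galilean: u_cl = 0.659 + 0.767 = 1.4260.
Relativistic: u_rel = (0.659 + 0.767) / (1 + 0.659·0.767) = 1.4260/1.5055 = 0.9472.
Δ = 1.4260 − 0.9472 = 0.4788.
(The classical prediction exceeds c; the relativistic result does not.)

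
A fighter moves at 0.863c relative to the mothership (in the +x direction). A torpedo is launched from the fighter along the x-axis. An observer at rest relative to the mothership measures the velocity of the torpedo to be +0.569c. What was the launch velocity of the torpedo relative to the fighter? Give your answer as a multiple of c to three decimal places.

-0.578c

Invert the composition law: u' = (u − v)/(1 − uv/c²).
u' = (0.569 − 0.863) / (1 − (0.569)(0.863)) = -0.2940/0.5090 = -0.5777.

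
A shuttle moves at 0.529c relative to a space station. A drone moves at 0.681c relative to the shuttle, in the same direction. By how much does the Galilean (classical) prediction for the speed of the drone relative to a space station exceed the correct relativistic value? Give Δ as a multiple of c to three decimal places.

Δ = 0.320c

Galilean: u_cl = 0.681 + 0.529 = 1.2100.
Relativistic: u_rel = (0.681 + 0.529) / (1 + 0.681·0.529) = 1.2100/1.3602 = 0.8895.
Δ = 1.2100 − 0.8895 = 0.3205.
(The classical prediction exceeds c; the relativistic result does not.)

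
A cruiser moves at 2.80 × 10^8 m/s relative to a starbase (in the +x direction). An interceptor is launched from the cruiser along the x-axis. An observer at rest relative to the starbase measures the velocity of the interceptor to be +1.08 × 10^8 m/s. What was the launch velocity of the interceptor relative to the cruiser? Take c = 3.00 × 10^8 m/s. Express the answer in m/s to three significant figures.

-2.59 × 10^8 m/s

v = 0.933c, u = 0.360c.
Invert the composition law: u' = (u − v)/(1 − uv/c²).
u' = (0.360 − 0.933) / (1 − (0.360)(0.933)) = -0.5733/0.6640 = -0.8635.
u' = -0.8635 × 3.00 × 10^8 m/s.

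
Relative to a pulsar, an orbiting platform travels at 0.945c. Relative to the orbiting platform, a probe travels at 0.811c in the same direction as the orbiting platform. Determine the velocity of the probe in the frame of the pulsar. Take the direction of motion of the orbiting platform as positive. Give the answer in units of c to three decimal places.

With v = 0.945 and u' = 0.811 (in units of c),
u = (u' + v)/(1 + u'v/c²):
u = (0.811 + 0.945) / (1 + 0.811·0.945) = 1.7560/1.7664 = 0.9941
(Galilean addition would give +1.756c, exceeding c.)

0.994c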